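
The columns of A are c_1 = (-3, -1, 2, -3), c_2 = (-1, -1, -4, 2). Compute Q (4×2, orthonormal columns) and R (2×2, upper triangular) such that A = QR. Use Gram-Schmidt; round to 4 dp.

Q = [[-0.6255, -0.5485], [-0.2085, -0.3415], [0.4170, -0.7451], [-0.6255, 0.1656]], R = [[4.7958, -2.0851], [0.0000, 4.2014]]

c_1 = (-3, -1, 2, -3); ‖c_1‖ = 4.7958, so q_1 = (-0.6255, -0.2085, 0.4170, -0.6255).
q_1·c_2 = (-0.6255)·(-1) + (-0.2085)·(-1) + 0.4170·(-4) + (-0.6255)·2 = -2.0851.
u_2 = c_2 + 2.0851·q_1 = (-2.3043, -1.4348, -3.1304, 0.6957).
‖u_2‖ = 4.2014, so q_2 = (-0.5485, -0.3415, -0.7451, 0.1656).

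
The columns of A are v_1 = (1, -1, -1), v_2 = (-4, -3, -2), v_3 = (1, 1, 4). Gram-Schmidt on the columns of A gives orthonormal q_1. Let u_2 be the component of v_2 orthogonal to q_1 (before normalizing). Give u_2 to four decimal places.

u_2 = (-4.3333, -2.6667, -1.6667)

q_1 = v_1/‖v_1‖ = (1, -1, -1)/1.7321 = (0.5774, -0.5774, -0.5774).
r_{12} = q_1·v_2 = 0.5774.
u_2 = v_2 − 0.5774·q_1 = (-4.3333, -2.6667, -1.6667).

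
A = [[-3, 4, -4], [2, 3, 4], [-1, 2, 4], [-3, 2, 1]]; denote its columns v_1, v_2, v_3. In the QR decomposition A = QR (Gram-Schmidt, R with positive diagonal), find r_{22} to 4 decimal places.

v_1 = (-3, 2, -1, -3); ‖v_1‖ = 4.7958, so q_1 = (-0.6255, 0.4170, -0.2085, -0.6255).
q_1·v_2 = (-0.6255)·4 + 0.4170·3 + (-0.2085)·2 + (-0.6255)·2 = -2.9192.
u_2 = v_2 + 2.9192·q_1 = (2.1739, 4.2174, 1.3913, 0.1739).
r_{22} = ‖u_2‖ = 4.9476.

r_{22} = 4.9476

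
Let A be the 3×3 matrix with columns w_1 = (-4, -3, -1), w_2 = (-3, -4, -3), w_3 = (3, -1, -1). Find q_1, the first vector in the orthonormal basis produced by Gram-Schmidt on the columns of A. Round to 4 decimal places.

q_1 = (-0.7845, -0.5883, -0.1961)

w_1 = (-4, -3, -1); ‖w_1‖ = 5.0990, so q_1 = (-0.7845, -0.5883, -0.1961).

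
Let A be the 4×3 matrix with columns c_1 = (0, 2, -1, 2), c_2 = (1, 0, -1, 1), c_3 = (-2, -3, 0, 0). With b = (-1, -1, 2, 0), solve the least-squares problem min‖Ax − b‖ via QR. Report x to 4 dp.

c_1 = (0, 2, -1, 2); ‖c_1‖ = 3.0000, so q_1 = (0.0000, 0.6667, -0.3333, 0.6667).
q_1·c_2 = 0.0000·1 + 0.6667·0 + (-0.3333)·(-1) + 0.6667·1 = 1.0000.
u_2 = c_2 − 1.0000·q_1 = (1.0000, -0.6667, -0.6667, 0.3333).
‖u_2‖ = 1.4142, so q_2 = (0.7071, -0.4714, -0.4714, 0.2357).
q_1·c_3 = 0.0000·(-2) + 0.6667·(-3) + (-0.3333)·0 + 0.6667·0 = -2.0000; q_2·c_3 = 0.7071·(-2) + (-0.4714)·(-3) + (-0.4714)·0 + 0.2357·0 = 0.0000.
u_3 = c_3 + 2.0000·q_1 + 0.0000·q_2 = (-2.0000, -1.6667, -0.6667, 1.3333).
‖u_3‖ = 3.0000, so q_3 = (-0.6667, -0.5556, -0.2222, 0.4444).
Qᵀb = (-1.3333, -1.1785, 0.7778).
Back-substitute: x_3 = 0.7778/3.0000 = 0.2593.
x_2 = (-1.1785 + 0.0000·0.2593)/1.4142 = -0.8333.
x_1 = (-1.3333 − 1.0000·(-0.8333) + 2.0000·0.2593)/3.0000 = 0.0062.

x = (0.0062, -0.8333, 0.2593)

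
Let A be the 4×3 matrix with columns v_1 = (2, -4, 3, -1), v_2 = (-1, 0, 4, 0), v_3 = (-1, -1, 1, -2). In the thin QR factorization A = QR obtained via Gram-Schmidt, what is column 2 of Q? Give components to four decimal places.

e_2 = (-0.4508, 0.3607, 0.8115, 0.0902)

v_1 = (2, -4, 3, -1); ‖v_1‖ = 5.4772, so e_1 = (0.3651, -0.7303, 0.5477, -0.1826).
e_1·v_2 = 0.3651·(-1) + (-0.7303)·0 + 0.5477·4 + (-0.1826)·0 = 1.8257.
u_2 = v_2 − 1.8257·e_1 = (-1.6667, 1.3333, 3.0000, 0.3333).
‖u_2‖ = 3.6968, so e_2 = (-0.4508, 0.3607, 0.8115, 0.0902).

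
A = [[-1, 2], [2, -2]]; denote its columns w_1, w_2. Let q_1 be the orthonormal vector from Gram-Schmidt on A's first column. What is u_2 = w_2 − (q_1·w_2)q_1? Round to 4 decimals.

w_1 = (-1, 2); ‖w_1‖ = 2.2361, so q_1 = (-0.4472, 0.8944).
q_1·w_2 = (-0.4472)·2 + 0.8944·(-2) = -2.6833.
u_2 = w_2 + 2.6833·q_1 = (0.8000, 0.4000).

u_2 = (0.8000, 0.4000)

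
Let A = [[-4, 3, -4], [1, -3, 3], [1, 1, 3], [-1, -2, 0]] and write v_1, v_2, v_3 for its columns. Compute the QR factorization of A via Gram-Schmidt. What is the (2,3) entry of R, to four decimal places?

r_{23} = -1.0454

e_1 = v_1/‖v_1‖ = (-4, 1, 1, -1)/4.3589 = (-0.9177, 0.2294, 0.2294, -0.2294).
r_{12} = e_1·v_2 = -2.7530.
u_2 = v_2 + 2.7530·e_1 = (0.4737, -2.3684, 1.6316, -2.6316).
‖u_2‖ = 3.9270, so e_2 = (0.1206, -0.6031, 0.4155, -0.6701).
r_{23} = e_2·v_3 = -1.0454.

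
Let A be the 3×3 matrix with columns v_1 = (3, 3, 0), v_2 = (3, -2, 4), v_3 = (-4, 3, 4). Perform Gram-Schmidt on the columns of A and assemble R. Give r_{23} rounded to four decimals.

e_1 = v_1/‖v_1‖ = (3, 3, 0)/4.2426 = (0.7071, 0.7071, 0.0000).
r_{12} = e_1·v_2 = 0.7071.
u_2 = v_2 − 0.7071·e_1 = (2.5000, -2.5000, 4.0000).
‖u_2‖ = 5.3385, so e_2 = (0.4683, -0.4683, 0.7493).
r_{23} = e_2·v_3 = -0.2810.

r_{23} = -0.2810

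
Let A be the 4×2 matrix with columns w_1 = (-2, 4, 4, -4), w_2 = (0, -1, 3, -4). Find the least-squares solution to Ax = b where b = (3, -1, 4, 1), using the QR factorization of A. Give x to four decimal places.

w_1 = (-2, 4, 4, -4); ‖w_1‖ = 7.2111, so q_1 = (-0.2774, 0.5547, 0.5547, -0.5547).
q_1·w_2 = (-0.2774)·0 + 0.5547·(-1) + 0.5547·3 + (-0.5547)·(-4) = 3.3282.
u_2 = w_2 − 3.3282·q_1 = (0.9231, -2.8462, 1.1538, -2.1538).
‖u_2‖ = 3.8630, so q_2 = (0.2390, -0.7368, 0.2987, -0.5576).
Qᵀb = (0.2774, 2.0908).
Back-substitute: x_2 = 2.0908/3.8630 = 0.5412.
x_1 = (0.2774 − 3.3282·0.5412)/7.2111 = -0.2113.

x = (-0.2113, 0.5412)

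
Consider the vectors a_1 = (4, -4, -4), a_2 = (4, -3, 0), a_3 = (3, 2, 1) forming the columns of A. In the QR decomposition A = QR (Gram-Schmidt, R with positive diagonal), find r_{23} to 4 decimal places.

a_1 = (4, -4, -4); ‖a_1‖ = 6.9282, so q_1 = (0.5774, -0.5774, -0.5774).
q_1·a_2 = 0.5774·4 + (-0.5774)·(-3) + (-0.5774)·0 = 4.0415.
u_2 = a_2 − 4.0415·q_1 = (1.6667, -0.6667, 2.3333).
‖u_2‖ = 2.9439, so q_2 = (0.5661, -0.2265, 0.7926).
r_{23} = q_2·a_3 = 2.0381.

r_{23} = 2.0381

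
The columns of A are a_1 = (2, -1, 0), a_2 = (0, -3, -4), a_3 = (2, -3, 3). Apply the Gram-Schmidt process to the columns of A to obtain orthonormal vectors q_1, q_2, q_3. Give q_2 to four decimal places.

q_1 = a_1/‖a_1‖ = (2, -1, 0)/2.2361 = (0.8944, -0.4472, 0.0000).
r_{12} = q_1·a_2 = 1.3416.
u_2 = a_2 − 1.3416·q_1 = (-1.2000, -2.4000, -4.0000).
‖u_2‖ = 4.8166, so q_2 = (-0.2491, -0.4983, -0.8305).

q_2 = (-0.2491, -0.4983, -0.8305)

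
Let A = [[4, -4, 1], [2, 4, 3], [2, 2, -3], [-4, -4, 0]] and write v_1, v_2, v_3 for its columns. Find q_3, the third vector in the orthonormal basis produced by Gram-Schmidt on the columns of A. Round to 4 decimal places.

v_1 = (4, 2, 2, -4); ‖v_1‖ = 6.3246, so q_1 = (0.6325, 0.3162, 0.3162, -0.6325).
q_1·v_2 = 0.6325·(-4) + 0.3162·4 + 0.3162·2 + (-0.6325)·(-4) = 1.8974.
u_2 = v_2 − 1.8974·q_1 = (-5.2000, 3.4000, 1.4000, -2.8000).
‖u_2‖ = 6.9570, so q_2 = (-0.7474, 0.4887, 0.2012, -0.4025).
q_1·v_3 = 0.6325·1 + 0.3162·3 + 0.3162·(-3) + (-0.6325)·0 = 0.6325; q_2·v_3 = (-0.7474)·1 + 0.4887·3 + 0.2012·(-3) + (-0.4025)·0 = 0.1150.
u_3 = v_3 − 0.6325·q_1 − 0.1150·q_2 = (0.6860, 2.7438, -3.2231, 0.4463).
‖u_3‖ = 4.3112, so q_3 = (0.1591, 0.6364, -0.7476, 0.1035).

q_3 = (0.1591, 0.6364, -0.7476, 0.1035)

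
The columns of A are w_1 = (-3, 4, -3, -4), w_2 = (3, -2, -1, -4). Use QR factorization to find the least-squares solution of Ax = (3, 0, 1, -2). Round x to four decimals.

w_1 = (-3, 4, -3, -4); ‖w_1‖ = 7.0711, so q_1 = (-0.4243, 0.5657, -0.4243, -0.5657).
q_1·w_2 = (-0.4243)·3 + 0.5657·(-2) + (-0.4243)·(-1) + (-0.5657)·(-4) = 0.2828.
u_2 = w_2 − 0.2828·q_1 = (3.1200, -2.1600, -0.8800, -3.8400).
‖u_2‖ = 5.4699, so q_2 = (0.5704, -0.3949, -0.1609, -0.7020).
Qᵀb = (-0.5657, 2.9543).
Back-substitute: x_2 = 2.9543/5.4699 = 0.5401.
x_1 = (-0.5657 − 0.2828·0.5401)/7.0711 = -0.1016.

x = (-0.1016, 0.5401)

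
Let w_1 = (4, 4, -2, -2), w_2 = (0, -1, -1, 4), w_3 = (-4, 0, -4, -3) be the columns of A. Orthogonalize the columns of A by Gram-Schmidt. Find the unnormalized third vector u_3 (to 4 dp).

u_3 = (-3.2516, 0.2000, -4.9226, -1.1806)

q_1 = w_1/‖w_1‖ = (4, 4, -2, -2)/6.3246 = (0.6325, 0.6325, -0.3162, -0.3162).
r_{12} = q_1·w_2 = -1.5811.
u_2 = w_2 + 1.5811·q_1 = (1.0000, 0.0000, -1.5000, 3.5000).
‖u_2‖ = 3.9370, so q_2 = (0.2540, 0.0000, -0.3810, 0.8890).
r_{13} = q_1·w_3 = -0.3162; r_{23} = q_2·w_3 = -2.1590.
u_3 = w_3 + 0.3162·q_1 + 2.1590·q_2 = (-3.2516, 0.2000, -4.9226, -1.1806).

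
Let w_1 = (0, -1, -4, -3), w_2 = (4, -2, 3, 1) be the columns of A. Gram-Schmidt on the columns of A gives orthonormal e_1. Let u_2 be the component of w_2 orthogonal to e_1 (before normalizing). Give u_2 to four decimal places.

u_2 = (4.0000, -2.5000, 1.0000, -0.5000)

e_1 = w_1/‖w_1‖ = (0, -1, -4, -3)/5.0990 = (0.0000, -0.1961, -0.7845, -0.5883).
r_{12} = e_1·w_2 = -2.5495.
u_2 = w_2 + 2.5495·e_1 = (4.0000, -2.5000, 1.0000, -0.5000).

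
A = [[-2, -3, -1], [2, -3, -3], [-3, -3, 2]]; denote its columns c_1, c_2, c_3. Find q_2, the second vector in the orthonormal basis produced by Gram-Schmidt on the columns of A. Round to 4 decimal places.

q_1 = c_1/‖c_1‖ = (-2, 2, -3)/4.1231 = (-0.4851, 0.4851, -0.7276).
r_{12} = q_1·c_2 = 2.1828.
u_2 = c_2 − 2.1828·q_1 = (-1.9412, -4.0588, -1.4118).
‖u_2‖ = 4.7154, so q_2 = (-0.4117, -0.8608, -0.2994).

q_2 = (-0.4117, -0.8608, -0.2994)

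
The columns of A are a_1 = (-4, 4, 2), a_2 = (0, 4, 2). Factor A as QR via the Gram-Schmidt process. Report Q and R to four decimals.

e_1 = a_1/‖a_1‖ = (-4, 4, 2)/6.0000 = (-0.6667, 0.6667, 0.3333).
r_{12} = e_1·a_2 = 3.3333.
u_2 = a_2 − 3.3333·e_1 = (2.2222, 1.7778, 0.8889).
‖u_2‖ = 2.9814, so e_2 = (0.7454, 0.5963, 0.2981).

Q = [[-0.6667, 0.7454], [0.6667, 0.5963], [0.3333, 0.2981]], R = [[6.0000, 3.3333], [0.0000, 2.9814]]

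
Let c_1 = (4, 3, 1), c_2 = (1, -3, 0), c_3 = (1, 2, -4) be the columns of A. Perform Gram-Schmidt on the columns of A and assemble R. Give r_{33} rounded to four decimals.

r_{33} = 4.2401

q_1 = c_1/‖c_1‖ = (4, 3, 1)/5.0990 = (0.7845, 0.5883, 0.1961).
r_{12} = q_1·c_2 = -0.9806.
u_2 = c_2 + 0.9806·q_1 = (1.7692, -2.4231, 0.1923).
‖u_2‖ = 3.0064, so q_2 = (0.5885, -0.8060, 0.0640).
r_{13} = q_1·c_3 = 1.1767; r_{23} = q_2·c_3 = -1.2793.
u_3 = c_3 − 1.1767·q_1 + 1.2793·q_2 = (0.8298, 0.2766, -4.1489).
r_{33} = ‖u_3‖ = 4.2401.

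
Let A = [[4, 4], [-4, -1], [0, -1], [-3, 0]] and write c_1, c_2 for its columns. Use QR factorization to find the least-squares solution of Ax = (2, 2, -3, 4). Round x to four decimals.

x = (-1.1716, 1.8018)

c_1 = (4, -4, 0, -3); ‖c_1‖ = 6.4031, so q_1 = (0.6247, -0.6247, 0.0000, -0.4685).
q_1·c_2 = 0.6247·4 + (-0.6247)·(-1) + 0.0000·(-1) + (-0.4685)·0 = 3.1235.
u_2 = c_2 − 3.1235·q_1 = (2.0488, 0.9512, -1.0000, 1.4634).
‖u_2‖ = 2.8712, so q_2 = (0.7136, 0.3313, -0.3483, 0.5097).
Qᵀb = (-1.8741, 5.1733).
Back-substitute: x_2 = 5.1733/2.8712 = 1.8018.
x_1 = (-1.8741 − 3.1235·1.8018)/6.4031 = -1.1716.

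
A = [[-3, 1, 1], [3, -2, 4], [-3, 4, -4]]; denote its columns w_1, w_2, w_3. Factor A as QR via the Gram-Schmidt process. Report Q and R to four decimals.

Q = [[-0.5774, -0.6172, 0.5345], [0.5774, 0.1543, 0.8018], [-0.5774, 0.7715, 0.2673]], R = [[5.1962, -4.0415, 4.0415], [0.0000, 2.1602, -3.0861], [0.0000, 0.0000, 2.6726]]

q_1 = w_1/‖w_1‖ = (-3, 3, -3)/5.1962 = (-0.5774, 0.5774, -0.5774).
r_{12} = q_1·w_2 = -4.0415.
u_2 = w_2 + 4.0415·q_1 = (-1.3333, 0.3333, 1.6667).
‖u_2‖ = 2.1602, so q_2 = (-0.6172, 0.1543, 0.7715).
r_{13} = q_1·w_3 = 4.0415; r_{23} = q_2·w_3 = -3.0861.
u_3 = w_3 − 4.0415·q_1 + 3.0861·q_2 = (1.4286, 2.1429, 0.7143).
‖u_3‖ = 2.6726, so q_3 = (0.5345, 0.8018, 0.2673).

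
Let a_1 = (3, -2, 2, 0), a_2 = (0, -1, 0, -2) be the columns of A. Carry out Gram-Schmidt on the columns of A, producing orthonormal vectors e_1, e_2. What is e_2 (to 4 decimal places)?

a_1 = (3, -2, 2, 0); ‖a_1‖ = 4.1231, so e_1 = (0.7276, -0.4851, 0.4851, 0.0000).
e_1·a_2 = 0.7276·0 + (-0.4851)·(-1) + 0.4851·0 + 0.0000·(-2) = 0.4851.
u_2 = a_2 − 0.4851·e_1 = (-0.3529, -0.7647, -0.2353, -2.0000).
‖u_2‖ = 2.1828, so e_2 = (-0.1617, -0.3503, -0.1078, -0.9162).

e_2 = (-0.1617, -0.3503, -0.1078, -0.9162)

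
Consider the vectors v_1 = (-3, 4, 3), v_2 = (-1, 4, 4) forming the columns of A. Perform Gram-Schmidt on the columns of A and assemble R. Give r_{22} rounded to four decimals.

q_1 = v_1/‖v_1‖ = (-3, 4, 3)/5.8310 = (-0.5145, 0.6860, 0.5145).
r_{12} = q_1·v_2 = 5.3165.
u_2 = v_2 − 5.3165·q_1 = (1.7353, 0.3529, 1.2647).
r_{22} = ‖u_2‖ = 2.1761.

r_{22} = 2.1761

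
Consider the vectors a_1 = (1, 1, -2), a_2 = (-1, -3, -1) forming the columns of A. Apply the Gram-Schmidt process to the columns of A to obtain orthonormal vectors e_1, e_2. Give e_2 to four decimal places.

e_2 = (-0.2074, -0.8296, -0.5185)

a_1 = (1, 1, -2); ‖a_1‖ = 2.4495, so e_1 = (0.4082, 0.4082, -0.8165).
e_1·a_2 = 0.4082·(-1) + 0.4082·(-3) + (-0.8165)·(-1) = -0.8165.
u_2 = a_2 + 0.8165·e_1 = (-0.6667, -2.6667, -1.6667).
‖u_2‖ = 3.2146, so e_2 = (-0.2074, -0.8296, -0.5185).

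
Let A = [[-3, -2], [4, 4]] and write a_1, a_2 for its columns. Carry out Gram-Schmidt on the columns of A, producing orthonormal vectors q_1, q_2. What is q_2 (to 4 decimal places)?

q_2 = (0.8000, 0.6000)

a_1 = (-3, 4); ‖a_1‖ = 5.0000, so q_1 = (-0.6000, 0.8000).
q_1·a_2 = (-0.6000)·(-2) + 0.8000·4 = 4.4000.
u_2 = a_2 − 4.4000·q_1 = (0.6400, 0.4800).
‖u_2‖ = 0.8000, so q_2 = (0.8000, 0.6000).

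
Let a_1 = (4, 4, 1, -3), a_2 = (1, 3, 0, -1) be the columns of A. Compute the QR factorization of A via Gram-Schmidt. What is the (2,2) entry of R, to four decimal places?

a_1 = (4, 4, 1, -3); ‖a_1‖ = 6.4807, so q_1 = (0.6172, 0.6172, 0.1543, -0.4629).
q_1·a_2 = 0.6172·1 + 0.6172·3 + 0.1543·0 + (-0.4629)·(-1) = 2.9318.
u_2 = a_2 − 2.9318·q_1 = (-0.8095, 1.1905, -0.4524, 0.3571).
r_{22} = ‖u_2‖ = 1.5507.

r_{22} = 1.5507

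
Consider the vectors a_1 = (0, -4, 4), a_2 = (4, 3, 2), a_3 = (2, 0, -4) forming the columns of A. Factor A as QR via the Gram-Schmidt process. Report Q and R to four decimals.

a_1 = (0, -4, 4); ‖a_1‖ = 5.6569, so e_1 = (0.0000, -0.7071, 0.7071).
e_1·a_2 = 0.0000·4 + (-0.7071)·3 + 0.7071·2 = -0.7071.
u_2 = a_2 + 0.7071·e_1 = (4.0000, 2.5000, 2.5000).
‖u_2‖ = 5.3385, so e_2 = (0.7493, 0.4683, 0.4683).
e_1·a_3 = 0.0000·2 + (-0.7071)·0 + 0.7071·(-4) = -2.8284; e_2·a_3 = 0.7493·2 + 0.4683·0 + 0.4683·(-4) = -0.3746.
u_3 = a_3 + 2.8284·e_1 + 0.3746·e_2 = (2.2807, -1.8246, -1.8246).
‖u_3‖ = 3.4438, so e_3 = (0.6623, -0.5298, -0.5298).

Q = [[0.0000, 0.7493, 0.6623], [-0.7071, 0.4683, -0.5298], [0.7071, 0.4683, -0.5298]], R = [[5.6569, -0.7071, -2.8284], [0.0000, 5.3385, -0.3746], [0.0000, 0.0000, 3.4438]]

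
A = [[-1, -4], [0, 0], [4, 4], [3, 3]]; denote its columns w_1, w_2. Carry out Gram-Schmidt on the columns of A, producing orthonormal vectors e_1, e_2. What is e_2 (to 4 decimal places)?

w_1 = (-1, 0, 4, 3); ‖w_1‖ = 5.0990, so e_1 = (-0.1961, 0.0000, 0.7845, 0.5883).
e_1·w_2 = (-0.1961)·(-4) + 0.0000·0 + 0.7845·4 + 0.5883·3 = 5.6874.
u_2 = w_2 − 5.6874·e_1 = (-2.8846, 0.0000, -0.4615, -0.3462).
‖u_2‖ = 2.9417, so e_2 = (-0.9806, 0.0000, -0.1569, -0.1177).

e_2 = (-0.9806, 0.0000, -0.1569, -0.1177)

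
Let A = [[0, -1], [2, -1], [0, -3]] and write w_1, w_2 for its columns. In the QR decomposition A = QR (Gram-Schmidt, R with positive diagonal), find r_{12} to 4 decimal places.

w_1 = (0, 2, 0); ‖w_1‖ = 2.0000, so e_1 = (0.0000, 1.0000, 0.0000).
r_{12} = e_1·w_2 = -1.0000.

r_{12} = -1.0000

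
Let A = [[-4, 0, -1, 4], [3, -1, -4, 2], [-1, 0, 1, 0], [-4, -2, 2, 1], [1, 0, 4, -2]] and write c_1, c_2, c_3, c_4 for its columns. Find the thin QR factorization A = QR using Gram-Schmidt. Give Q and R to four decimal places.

c_1 = (-4, 3, -1, -4, 1); ‖c_1‖ = 6.5574, so e_1 = (-0.6100, 0.4575, -0.1525, -0.6100, 0.1525).
e_1·c_2 = (-0.6100)·0 + 0.4575·(-1) + (-0.1525)·0 + (-0.6100)·(-2) + 0.1525·0 = 0.7625.
u_2 = c_2 − 0.7625·e_1 = (0.4651, -1.3488, 0.1163, -1.5349, -0.1163).
‖u_2‖ = 2.1020, so e_2 = (0.2213, -0.6417, 0.0553, -0.7302, -0.0553).
e_1·c_3 = (-0.6100)·(-1) + 0.4575·(-4) + (-0.1525)·1 + (-0.6100)·2 + 0.1525·4 = -1.9825; e_2·c_3 = 0.2213·(-1) + (-0.6417)·(-4) + 0.0553·1 + (-0.7302)·2 + (-0.0553)·4 = 0.7191.
u_3 = c_3 + 1.9825·e_1 − 0.7191·e_2 = (-2.3684, -2.6316, 0.6579, 1.3158, 4.3421).
‖u_3‖ = 5.7925, so e_3 = (-0.4089, -0.4543, 0.1136, 0.2272, 0.7496).
e_1·c_4 = (-0.6100)·4 + 0.4575·2 + (-0.1525)·0 + (-0.6100)·1 + 0.1525·(-2) = -2.4400; e_2·c_4 = 0.2213·4 + (-0.6417)·2 + 0.0553·0 + (-0.7302)·1 + (-0.0553)·(-2) = -1.0178; e_3·c_4 = (-0.4089)·4 + (-0.4543)·2 + 0.1136·0 + 0.2272·1 + 0.7496·(-2) = -3.8162.
u_4 = c_4 + 2.4400·e_1 + 1.0178·e_2 + 3.8162·e_3 = (1.1765, 0.7294, 0.1176, -0.3647, 1.1765).
‖u_4‖ = 1.8566, so e_4 = (0.6337, 0.3929, 0.0634, -0.1964, 0.6337).

Q = [[-0.6100, 0.2213, -0.4089, 0.6337], [0.4575, -0.6417, -0.4543, 0.3929], [-0.1525, 0.0553, 0.1136, 0.0634], [-0.6100, -0.7302, 0.2272, -0.1964], [0.1525, -0.0553, 0.7496, 0.6337]], R = [[6.5574, 0.7625, -1.9825, -2.4400], [0.0000, 2.1020, 0.7191, -1.0178], [0.0000, 0.0000, 5.7925, -3.8162], [0.0000, 0.0000, 0.0000, 1.8566]]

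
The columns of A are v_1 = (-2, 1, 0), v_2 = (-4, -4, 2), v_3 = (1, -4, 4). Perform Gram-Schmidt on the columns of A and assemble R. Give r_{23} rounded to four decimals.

v_1 = (-2, 1, 0); ‖v_1‖ = 2.2361, so e_1 = (-0.8944, 0.4472, 0.0000).
e_1·v_2 = (-0.8944)·(-4) + 0.4472·(-4) + 0.0000·2 = 1.7889.
u_2 = v_2 − 1.7889·e_1 = (-2.4000, -4.8000, 2.0000).
‖u_2‖ = 5.7271, so e_2 = (-0.4191, -0.8381, 0.3492).
r_{23} = e_2·v_3 = 4.3303.

r_{23} = 4.3303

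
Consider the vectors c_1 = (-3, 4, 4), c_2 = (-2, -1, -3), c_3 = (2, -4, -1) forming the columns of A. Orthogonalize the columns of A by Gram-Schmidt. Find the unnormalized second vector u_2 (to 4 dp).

c_1 = (-3, 4, 4); ‖c_1‖ = 6.4031, so e_1 = (-0.4685, 0.6247, 0.6247).
e_1·c_2 = (-0.4685)·(-2) + 0.6247·(-1) + 0.6247·(-3) = -1.5617.
u_2 = c_2 + 1.5617·e_1 = (-2.7317, -0.0244, -2.0244).

u_2 = (-2.7317, -0.0244, -2.0244)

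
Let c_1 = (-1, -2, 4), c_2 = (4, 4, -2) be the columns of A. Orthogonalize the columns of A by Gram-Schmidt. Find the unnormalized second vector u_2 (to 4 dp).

u_2 = (3.0476, 2.0952, 1.8095)

c_1 = (-1, -2, 4); ‖c_1‖ = 4.5826, so q_1 = (-0.2182, -0.4364, 0.8729).
q_1·c_2 = (-0.2182)·4 + (-0.4364)·4 + 0.8729·(-2) = -4.3644.
u_2 = c_2 + 4.3644·q_1 = (3.0476, 2.0952, 1.8095).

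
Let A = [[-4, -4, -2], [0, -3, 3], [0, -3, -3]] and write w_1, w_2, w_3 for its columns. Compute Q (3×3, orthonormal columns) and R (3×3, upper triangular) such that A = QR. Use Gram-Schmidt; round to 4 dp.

Q = [[-1.0000, 0.0000, 0.0000], [0.0000, -0.7071, 0.7071], [0.0000, -0.7071, -0.7071]], R = [[4.0000, 4.0000, 2.0000], [0.0000, 4.2426, 0.0000], [0.0000, 0.0000, 4.2426]]

w_1 = (-4, 0, 0); ‖w_1‖ = 4.0000, so q_1 = (-1.0000, 0.0000, 0.0000).
q_1·w_2 = (-1.0000)·(-4) + 0.0000·(-3) + 0.0000·(-3) = 4.0000.
u_2 = w_2 − 4.0000·q_1 = (0.0000, -3.0000, -3.0000).
‖u_2‖ = 4.2426, so q_2 = (0.0000, -0.7071, -0.7071).
q_1·w_3 = (-1.0000)·(-2) + 0.0000·3 + 0.0000·(-3) = 2.0000; q_2·w_3 = 0.0000·(-2) + (-0.7071)·3 + (-0.7071)·(-3) = 0.0000.
u_3 = w_3 − 2.0000·q_1 + 0.0000·q_2 = (0.0000, 3.0000, -3.0000).
‖u_3‖ = 4.2426, so q_3 = (0.0000, 0.7071, -0.7071).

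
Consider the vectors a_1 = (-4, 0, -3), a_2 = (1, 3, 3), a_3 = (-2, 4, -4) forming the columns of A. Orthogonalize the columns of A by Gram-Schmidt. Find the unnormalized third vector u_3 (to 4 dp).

a_1 = (-4, 0, -3); ‖a_1‖ = 5.0000, so e_1 = (-0.8000, 0.0000, -0.6000).
e_1·a_2 = (-0.8000)·1 + 0.0000·3 + (-0.6000)·3 = -2.6000.
u_2 = a_2 + 2.6000·e_1 = (-1.0800, 3.0000, 1.4400).
‖u_2‖ = 3.4986, so e_2 = (-0.3087, 0.8575, 0.4116).
e_1·a_3 = (-0.8000)·(-2) + 0.0000·4 + (-0.6000)·(-4) = 4.0000; e_2·a_3 = (-0.3087)·(-2) + 0.8575·4 + 0.4116·(-4) = 2.4010.
u_3 = a_3 − 4.0000·e_1 − 2.4010·e_2 = (1.9412, 1.9412, -2.5882).

u_3 = (1.9412, 1.9412, -2.5882)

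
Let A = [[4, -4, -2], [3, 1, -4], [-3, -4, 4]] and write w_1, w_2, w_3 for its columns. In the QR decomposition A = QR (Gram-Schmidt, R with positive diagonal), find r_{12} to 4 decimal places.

r_{12} = -0.1715

w_1 = (4, 3, -3); ‖w_1‖ = 5.8310, so e_1 = (0.6860, 0.5145, -0.5145).
r_{12} = e_1·w_2 = -0.1715.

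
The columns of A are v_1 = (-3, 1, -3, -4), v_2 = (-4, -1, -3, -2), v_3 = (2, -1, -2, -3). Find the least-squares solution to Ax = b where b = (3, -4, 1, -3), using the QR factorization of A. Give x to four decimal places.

x = (-0.9054, 0.4496, 1.3729)

v_1 = (-3, 1, -3, -4); ‖v_1‖ = 5.9161, so e_1 = (-0.5071, 0.1690, -0.5071, -0.6761).
e_1·v_2 = (-0.5071)·(-4) + 0.1690·(-1) + (-0.5071)·(-3) + (-0.6761)·(-2) = 4.7329.
u_2 = v_2 − 4.7329·e_1 = (-1.6000, -1.8000, -0.6000, 1.2000).
‖u_2‖ = 2.7568, so e_2 = (-0.5804, -0.6529, -0.2176, 0.4353).
e_1·v_3 = (-0.5071)·2 + 0.1690·(-1) + (-0.5071)·(-2) + (-0.6761)·(-3) = 1.8593; e_2·v_3 = (-0.5804)·2 + (-0.6529)·(-1) + (-0.2176)·(-2) + 0.4353·(-3) = -1.3784.
u_3 = v_3 − 1.8593·e_1 + 1.3784·e_2 = (2.1429, -2.2143, -1.3571, -1.1429).
‖u_3‖ = 3.5557, so e_3 = (0.6027, -0.6227, -0.3817, -0.3214).
Qᵀb = (-0.6761, -0.6529, 4.8815).
Back-substitute: x_3 = 4.8815/3.5557 = 1.3729.
x_2 = (-0.6529 + 1.3784·1.3729)/2.7568 = 0.4496.
x_1 = (-0.6761 − 4.7329·0.4496 − 1.8593·1.3729)/5.9161 = -0.9054.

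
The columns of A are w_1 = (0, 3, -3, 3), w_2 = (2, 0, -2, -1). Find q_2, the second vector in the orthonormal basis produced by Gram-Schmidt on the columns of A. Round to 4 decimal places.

q_2 = (0.6794, -0.1132, -0.5661, -0.4529)

w_1 = (0, 3, -3, 3); ‖w_1‖ = 5.1962, so q_1 = (0.0000, 0.5774, -0.5774, 0.5774).
q_1·w_2 = 0.0000·2 + 0.5774·0 + (-0.5774)·(-2) + 0.5774·(-1) = 0.5774.
u_2 = w_2 − 0.5774·q_1 = (2.0000, -0.3333, -1.6667, -1.3333).
‖u_2‖ = 2.9439, so q_2 = (0.6794, -0.1132, -0.5661, -0.4529).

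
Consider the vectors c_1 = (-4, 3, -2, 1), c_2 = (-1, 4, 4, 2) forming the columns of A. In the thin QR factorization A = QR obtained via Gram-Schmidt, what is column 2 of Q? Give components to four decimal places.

q_2 = (0.0574, 0.5170, 0.8043, 0.2872)

q_1 = c_1/‖c_1‖ = (-4, 3, -2, 1)/5.4772 = (-0.7303, 0.5477, -0.3651, 0.1826).
r_{12} = q_1·c_2 = 1.8257.
u_2 = c_2 − 1.8257·q_1 = (0.3333, 3.0000, 4.6667, 1.6667).
‖u_2‖ = 5.8023, so q_2 = (0.0574, 0.5170, 0.8043, 0.2872).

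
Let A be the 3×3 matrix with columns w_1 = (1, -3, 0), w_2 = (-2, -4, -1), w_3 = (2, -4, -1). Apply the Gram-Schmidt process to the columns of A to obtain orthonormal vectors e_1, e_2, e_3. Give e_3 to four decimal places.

w_1 = (1, -3, 0); ‖w_1‖ = 3.1623, so e_1 = (0.3162, -0.9487, 0.0000).
e_1·w_2 = 0.3162·(-2) + (-0.9487)·(-4) + 0.0000·(-1) = 3.1623.
u_2 = w_2 − 3.1623·e_1 = (-3.0000, -1.0000, -1.0000).
‖u_2‖ = 3.3166, so e_2 = (-0.9045, -0.3015, -0.3015).
e_1·w_3 = 0.3162·2 + (-0.9487)·(-4) + 0.0000·(-1) = 4.4272; e_2·w_3 = (-0.9045)·2 + (-0.3015)·(-4) + (-0.3015)·(-1) = -0.3015.
u_3 = w_3 − 4.4272·e_1 + 0.3015·e_2 = (0.3273, 0.1091, -1.0909).
‖u_3‖ = 1.1442, so e_3 = (0.2860, 0.0953, -0.9535).

e_3 = (0.2860, 0.0953, -0.9535)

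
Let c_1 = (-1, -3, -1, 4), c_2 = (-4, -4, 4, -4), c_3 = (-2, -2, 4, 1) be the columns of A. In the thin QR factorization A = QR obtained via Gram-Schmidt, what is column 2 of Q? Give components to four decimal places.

c_1 = (-1, -3, -1, 4); ‖c_1‖ = 5.1962, so e_1 = (-0.1925, -0.5774, -0.1925, 0.7698).
e_1·c_2 = (-0.1925)·(-4) + (-0.5774)·(-4) + (-0.1925)·4 + 0.7698·(-4) = -0.7698.
u_2 = c_2 + 0.7698·e_1 = (-4.1481, -4.4444, 3.8519, -3.4074).
‖u_2‖ = 7.9629, so e_2 = (-0.5209, -0.5581, 0.4837, -0.4279).

e_2 = (-0.5209, -0.5581, 0.4837, -0.4279)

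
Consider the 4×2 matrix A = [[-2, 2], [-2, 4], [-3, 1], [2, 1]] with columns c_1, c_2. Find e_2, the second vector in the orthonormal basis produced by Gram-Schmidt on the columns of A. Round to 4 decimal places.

e_2 = (0.2040, 0.7394, -0.2295, 0.5992)

e_1 = c_1/‖c_1‖ = (-2, -2, -3, 2)/4.5826 = (-0.4364, -0.4364, -0.6547, 0.4364).
r_{12} = e_1·c_2 = -2.8368.
u_2 = c_2 + 2.8368·e_1 = (0.7619, 2.7619, -0.8571, 2.2381).
‖u_2‖ = 3.7353, so e_2 = (0.2040, 0.7394, -0.2295, 0.5992).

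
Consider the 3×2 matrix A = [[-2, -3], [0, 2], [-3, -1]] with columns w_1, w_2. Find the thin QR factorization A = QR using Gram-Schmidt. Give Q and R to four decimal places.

Q = [[-0.5547, -0.5795], [0.0000, 0.7175], [-0.8321, 0.3864]], R = [[3.6056, 2.4962], [0.0000, 2.7873]]

e_1 = w_1/‖w_1‖ = (-2, 0, -3)/3.6056 = (-0.5547, 0.0000, -0.8321).
r_{12} = e_1·w_2 = 2.4962.
u_2 = w_2 − 2.4962·e_1 = (-1.6154, 2.0000, 1.0769).
‖u_2‖ = 2.7873, so e_2 = (-0.5795, 0.7175, 0.3864).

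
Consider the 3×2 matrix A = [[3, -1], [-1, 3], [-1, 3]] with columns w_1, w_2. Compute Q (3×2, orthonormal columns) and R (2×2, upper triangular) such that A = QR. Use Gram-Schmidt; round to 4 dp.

w_1 = (3, -1, -1); ‖w_1‖ = 3.3166, so q_1 = (0.9045, -0.3015, -0.3015).
q_1·w_2 = 0.9045·(-1) + (-0.3015)·3 + (-0.3015)·3 = -2.7136.
u_2 = w_2 + 2.7136·q_1 = (1.4545, 2.1818, 2.1818).
‖u_2‖ = 3.4112, so q_2 = (0.4264, 0.6396, 0.6396).

Q = [[0.9045, 0.4264], [-0.3015, 0.6396], [-0.3015, 0.6396]], R = [[3.3166, -2.7136], [0.0000, 3.4112]]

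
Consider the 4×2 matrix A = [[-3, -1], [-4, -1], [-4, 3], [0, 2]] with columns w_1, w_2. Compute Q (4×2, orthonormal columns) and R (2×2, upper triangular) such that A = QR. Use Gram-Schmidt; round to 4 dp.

w_1 = (-3, -4, -4, 0); ‖w_1‖ = 6.4031, so q_1 = (-0.4685, -0.6247, -0.6247, 0.0000).
q_1·w_2 = (-0.4685)·(-1) + (-0.6247)·(-1) + (-0.6247)·3 + 0.0000·2 = -0.7809.
u_2 = w_2 + 0.7809·q_1 = (-1.3659, -1.4878, 2.5122, 2.0000).
‖u_2‖ = 3.7934, so q_2 = (-0.3601, -0.3922, 0.6622, 0.5272).

Q = [[-0.4685, -0.3601], [-0.6247, -0.3922], [-0.6247, 0.6622], [0.0000, 0.5272]], R = [[6.4031, -0.7809], [0.0000, 3.7934]]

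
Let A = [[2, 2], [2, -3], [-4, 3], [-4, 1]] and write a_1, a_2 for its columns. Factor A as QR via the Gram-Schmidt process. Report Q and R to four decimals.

Q = [[0.3162, 0.7513], [0.3162, -0.5440], [-0.6325, 0.3109], [-0.6325, -0.2073]], R = [[6.3246, -2.8460], [0.0000, 3.8601]]

a_1 = (2, 2, -4, -4); ‖a_1‖ = 6.3246, so q_1 = (0.3162, 0.3162, -0.6325, -0.6325).
q_1·a_2 = 0.3162·2 + 0.3162·(-3) + (-0.6325)·3 + (-0.6325)·1 = -2.8460.
u_2 = a_2 + 2.8460·q_1 = (2.9000, -2.1000, 1.2000, -0.8000).
‖u_2‖ = 3.8601, so q_2 = (0.7513, -0.5440, 0.3109, -0.2073).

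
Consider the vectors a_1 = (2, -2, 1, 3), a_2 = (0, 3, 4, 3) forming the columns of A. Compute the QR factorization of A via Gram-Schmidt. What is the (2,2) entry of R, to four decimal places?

a_1 = (2, -2, 1, 3); ‖a_1‖ = 4.2426, so q_1 = (0.4714, -0.4714, 0.2357, 0.7071).
q_1·a_2 = 0.4714·0 + (-0.4714)·3 + 0.2357·4 + 0.7071·3 = 1.6499.
u_2 = a_2 − 1.6499·q_1 = (-0.7778, 3.7778, 3.6111, 1.8333).
r_{22} = ‖u_2‖ = 5.5927.

r_{22} = 5.5927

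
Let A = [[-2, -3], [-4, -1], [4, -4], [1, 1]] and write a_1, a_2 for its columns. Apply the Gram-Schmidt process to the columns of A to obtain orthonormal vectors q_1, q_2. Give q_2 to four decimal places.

a_1 = (-2, -4, 4, 1); ‖a_1‖ = 6.0828, so q_1 = (-0.3288, -0.6576, 0.6576, 0.1644).
q_1·a_2 = (-0.3288)·(-3) + (-0.6576)·(-1) + 0.6576·(-4) + 0.1644·1 = -0.8220.
u_2 = a_2 + 0.8220·q_1 = (-3.2703, -1.5405, -3.4595, 1.1351).
‖u_2‖ = 5.1307, so q_2 = (-0.6374, -0.3003, -0.6743, 0.2212).

q_2 = (-0.6374, -0.3003, -0.6743, 0.2212)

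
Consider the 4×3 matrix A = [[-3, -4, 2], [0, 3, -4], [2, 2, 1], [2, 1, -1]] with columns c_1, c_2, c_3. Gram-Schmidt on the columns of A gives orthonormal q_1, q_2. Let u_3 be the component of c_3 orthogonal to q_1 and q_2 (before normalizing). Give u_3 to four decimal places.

q_1 = c_1/‖c_1‖ = (-3, 0, 2, 2)/4.1231 = (-0.7276, 0.0000, 0.4851, 0.4851).
r_{12} = q_1·c_2 = 4.3656.
u_2 = c_2 − 4.3656·q_1 = (-0.8235, 3.0000, -0.1176, -1.1176).
‖u_2‖ = 3.3077, so q_2 = (-0.2490, 0.9070, -0.0356, -0.3379).
r_{13} = q_1·c_3 = -1.4552; r_{23} = q_2·c_3 = -3.8235.
u_3 = c_3 + 1.4552·q_1 + 3.8235·q_2 = (-0.0108, -0.5323, 1.5699, -1.5860).

u_3 = (-0.0108, -0.5323, 1.5699, -1.5860)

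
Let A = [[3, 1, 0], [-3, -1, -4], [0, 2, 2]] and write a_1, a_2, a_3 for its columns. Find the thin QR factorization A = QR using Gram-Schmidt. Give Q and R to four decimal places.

a_1 = (3, -3, 0); ‖a_1‖ = 4.2426, so q_1 = (0.7071, -0.7071, 0.0000).
q_1·a_2 = 0.7071·1 + (-0.7071)·(-1) + 0.0000·2 = 1.4142.
u_2 = a_2 − 1.4142·q_1 = (0.0000, 0.0000, 2.0000).
‖u_2‖ = 2.0000, so q_2 = (0.0000, 0.0000, 1.0000).
q_1·a_3 = 0.7071·0 + (-0.7071)·(-4) + 0.0000·2 = 2.8284; q_2·a_3 = (0.0000)·0 + 0.0000·(-4) + 1.0000·2 = 2.0000.
u_3 = a_3 − 2.8284·q_1 − 2.0000·q_2 = (-2.0000, -2.0000, 0.0000).
‖u_3‖ = 2.8284, so q_3 = (-0.7071, -0.7071, 0.0000).

Q = [[0.7071, 0.0000, -0.7071], [-0.7071, 0.0000, -0.7071], [0.0000, 1.0000, 0.0000]], R = [[4.2426, 1.4142, 2.8284], [0.0000, 2.0000, 2.0000], [0.0000, 0.0000, 2.8284]]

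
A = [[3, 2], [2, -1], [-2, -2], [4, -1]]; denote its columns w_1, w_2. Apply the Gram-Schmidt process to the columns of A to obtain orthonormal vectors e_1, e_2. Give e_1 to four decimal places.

e_1 = w_1/‖w_1‖ = (3, 2, -2, 4)/5.7446 = (0.5222, 0.3482, -0.3482, 0.6963).

e_1 = (0.5222, 0.3482, -0.3482, 0.6963)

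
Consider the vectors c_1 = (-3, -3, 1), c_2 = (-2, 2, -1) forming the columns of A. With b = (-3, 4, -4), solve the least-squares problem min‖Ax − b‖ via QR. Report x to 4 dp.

x = (-0.2647, 1.9706)

c_1 = (-3, -3, 1); ‖c_1‖ = 4.3589, so e_1 = (-0.6882, -0.6882, 0.2294).
e_1·c_2 = (-0.6882)·(-2) + (-0.6882)·2 + 0.2294·(-1) = -0.2294.
u_2 = c_2 + 0.2294·e_1 = (-2.1579, 1.8421, -0.9474).
‖u_2‖ = 2.9912, so e_2 = (-0.7214, 0.6158, -0.3167).
Qᵀb = (-1.6059, 5.8945).
Back-substitute: x_2 = 5.8945/2.9912 = 1.9706.
x_1 = (-1.6059 + 0.2294·1.9706)/4.3589 = -0.2647.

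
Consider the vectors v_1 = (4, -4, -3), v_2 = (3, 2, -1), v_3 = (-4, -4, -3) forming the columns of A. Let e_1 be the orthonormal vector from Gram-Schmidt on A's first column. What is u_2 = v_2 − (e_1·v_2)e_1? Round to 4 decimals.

u_2 = (2.3171, 2.6829, -0.4878)

e_1 = v_1/‖v_1‖ = (4, -4, -3)/6.4031 = (0.6247, -0.6247, -0.4685).
r_{12} = e_1·v_2 = 1.0932.
u_2 = v_2 − 1.0932·e_1 = (2.3171, 2.6829, -0.4878).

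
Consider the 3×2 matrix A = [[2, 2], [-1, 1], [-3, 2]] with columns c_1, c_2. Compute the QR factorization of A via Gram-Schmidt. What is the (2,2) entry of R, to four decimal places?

r_{22} = 2.8909

c_1 = (2, -1, -3); ‖c_1‖ = 3.7417, so e_1 = (0.5345, -0.2673, -0.8018).
e_1·c_2 = 0.5345·2 + (-0.2673)·1 + (-0.8018)·2 = -0.8018.
u_2 = c_2 + 0.8018·e_1 = (2.4286, 0.7857, 1.3571).
r_{22} = ‖u_2‖ = 2.8909.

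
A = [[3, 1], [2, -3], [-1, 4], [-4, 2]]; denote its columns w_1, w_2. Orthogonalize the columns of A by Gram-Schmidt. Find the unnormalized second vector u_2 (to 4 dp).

w_1 = (3, 2, -1, -4); ‖w_1‖ = 5.4772, so q_1 = (0.5477, 0.3651, -0.1826, -0.7303).
q_1·w_2 = 0.5477·1 + 0.3651·(-3) + (-0.1826)·4 + (-0.7303)·2 = -2.7386.
u_2 = w_2 + 2.7386·q_1 = (2.5000, -2.0000, 3.5000, 0.0000).

u_2 = (2.5000, -2.0000, 3.5000, 0.0000)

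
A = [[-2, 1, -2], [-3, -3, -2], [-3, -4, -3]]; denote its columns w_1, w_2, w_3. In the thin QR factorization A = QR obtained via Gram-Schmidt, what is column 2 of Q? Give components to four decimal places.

w_1 = (-2, -3, -3); ‖w_1‖ = 4.6904, so q_1 = (-0.4264, -0.6396, -0.6396).
q_1·w_2 = (-0.4264)·1 + (-0.6396)·(-3) + (-0.6396)·(-4) = 4.0508.
u_2 = w_2 − 4.0508·q_1 = (2.7273, -0.4091, -1.4091).
‖u_2‖ = 3.0969, so q_2 = (0.8806, -0.1321, -0.4550).

q_2 = (0.8806, -0.1321, -0.4550)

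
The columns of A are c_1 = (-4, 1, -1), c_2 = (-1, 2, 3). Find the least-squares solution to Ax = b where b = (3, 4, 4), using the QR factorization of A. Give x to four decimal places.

x = (-0.9012, 1.4074)

c_1 = (-4, 1, -1); ‖c_1‖ = 4.2426, so e_1 = (-0.9428, 0.2357, -0.2357).
e_1·c_2 = (-0.9428)·(-1) + 0.2357·2 + (-0.2357)·3 = 0.7071.
u_2 = c_2 − 0.7071·e_1 = (-0.3333, 1.8333, 3.1667).
‖u_2‖ = 3.6742, so e_2 = (-0.0907, 0.4990, 0.8619).
Qᵀb = (-2.8284, 5.1711).
Back-substitute: x_2 = 5.1711/3.6742 = 1.4074.
x_1 = (-2.8284 − 0.7071·1.4074)/4.2426 = -0.9012.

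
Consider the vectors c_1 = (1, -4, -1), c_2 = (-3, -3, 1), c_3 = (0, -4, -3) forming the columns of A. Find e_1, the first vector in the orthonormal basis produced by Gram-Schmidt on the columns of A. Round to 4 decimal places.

c_1 = (1, -4, -1); ‖c_1‖ = 4.2426, so e_1 = (0.2357, -0.9428, -0.2357).

e_1 = (0.2357, -0.9428, -0.2357)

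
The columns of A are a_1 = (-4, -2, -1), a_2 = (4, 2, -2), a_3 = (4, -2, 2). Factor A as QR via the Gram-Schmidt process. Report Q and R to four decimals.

Q = [[-0.8729, 0.1952, 0.4472], [-0.4364, 0.0976, -0.8944], [-0.2182, -0.9759, 0.0000]], R = [[4.5826, -3.9279, -3.0551], [0.0000, 2.9277, -1.3663], [0.0000, 0.0000, 3.5777]]

q_1 = a_1/‖a_1‖ = (-4, -2, -1)/4.5826 = (-0.8729, -0.4364, -0.2182).
r_{12} = q_1·a_2 = -3.9279.
u_2 = a_2 + 3.9279·q_1 = (0.5714, 0.2857, -2.8571).
‖u_2‖ = 2.9277, so q_2 = (0.1952, 0.0976, -0.9759).
r_{13} = q_1·a_3 = -3.0551; r_{23} = q_2·a_3 = -1.3663.
u_3 = a_3 + 3.0551·q_1 + 1.3663·q_2 = (1.6000, -3.2000, 0.0000).
‖u_3‖ = 3.5777, so q_3 = (0.4472, -0.8944, 0.0000).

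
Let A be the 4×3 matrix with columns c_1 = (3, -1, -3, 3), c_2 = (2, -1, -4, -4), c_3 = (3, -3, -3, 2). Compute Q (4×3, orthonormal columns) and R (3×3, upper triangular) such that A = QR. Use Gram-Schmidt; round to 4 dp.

c_1 = (3, -1, -3, 3); ‖c_1‖ = 5.2915, so e_1 = (0.5669, -0.1890, -0.5669, 0.5669).
e_1·c_2 = 0.5669·2 + (-0.1890)·(-1) + (-0.5669)·(-4) + 0.5669·(-4) = 1.3229.
u_2 = c_2 − 1.3229·e_1 = (1.2500, -0.7500, -3.2500, -4.7500).
‖u_2‖ = 5.9372, so e_2 = (0.2105, -0.1263, -0.5474, -0.8000).
e_1·c_3 = 0.5669·3 + (-0.1890)·(-3) + (-0.5669)·(-3) + 0.5669·2 = 5.1025; e_2·c_3 = 0.2105·3 + (-0.1263)·(-3) + (-0.5474)·(-3) + (-0.8000)·2 = 1.0527.
u_3 = c_3 − 5.1025·e_1 − 1.0527·e_2 = (-0.1145, -1.9027, 0.4691, -0.0507).
‖u_3‖ = 1.9637, so e_3 = (-0.0583, -0.9690, 0.2389, -0.0258).

Q = [[0.5669, 0.2105, -0.0583], [-0.1890, -0.1263, -0.9690], [-0.5669, -0.5474, 0.2389], [0.5669, -0.8000, -0.0258]], R = [[5.2915, 1.3229, 5.1025], [0.0000, 5.9372, 1.0527], [0.0000, 0.0000, 1.9637]]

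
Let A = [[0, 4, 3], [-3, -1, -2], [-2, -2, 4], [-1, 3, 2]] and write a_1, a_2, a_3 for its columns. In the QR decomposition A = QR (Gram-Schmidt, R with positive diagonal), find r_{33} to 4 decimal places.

r_{33} = 5.0864

q_1 = a_1/‖a_1‖ = (0, -3, -2, -1)/3.7417 = (0.0000, -0.8018, -0.5345, -0.2673).
r_{12} = q_1·a_2 = 1.0690.
u_2 = a_2 − 1.0690·q_1 = (4.0000, -0.1429, -1.4286, 3.2857).
‖u_2‖ = 5.3719, so q_2 = (0.7446, -0.0266, -0.2659, 0.6117).
r_{13} = q_1·a_3 = -1.0690; r_{23} = q_2·a_3 = 2.4466.
u_3 = a_3 + 1.0690·q_1 − 2.4466·q_2 = (1.1782, -2.7921, 4.0792, 0.2178).
r_{33} = ‖u_3‖ = 5.0864.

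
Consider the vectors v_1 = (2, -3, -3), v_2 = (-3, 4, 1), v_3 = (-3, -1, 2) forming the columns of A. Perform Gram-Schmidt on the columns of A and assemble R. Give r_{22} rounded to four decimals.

v_1 = (2, -3, -3); ‖v_1‖ = 4.6904, so q_1 = (0.4264, -0.6396, -0.6396).
q_1·v_2 = 0.4264·(-3) + (-0.6396)·4 + (-0.6396)·1 = -4.4772.
u_2 = v_2 + 4.4772·q_1 = (-1.0909, 1.1364, -1.8636).
r_{22} = ‖u_2‖ = 2.4402.

r_{22} = 2.4402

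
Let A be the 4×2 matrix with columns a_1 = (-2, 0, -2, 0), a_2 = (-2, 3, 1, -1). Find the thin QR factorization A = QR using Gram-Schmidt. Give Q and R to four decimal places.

a_1 = (-2, 0, -2, 0); ‖a_1‖ = 2.8284, so q_1 = (-0.7071, 0.0000, -0.7071, 0.0000).
q_1·a_2 = (-0.7071)·(-2) + 0.0000·3 + (-0.7071)·1 + 0.0000·(-1) = 0.7071.
u_2 = a_2 − 0.7071·q_1 = (-1.5000, 3.0000, 1.5000, -1.0000).
‖u_2‖ = 3.8079, so q_2 = (-0.3939, 0.7878, 0.3939, -0.2626).

Q = [[-0.7071, -0.3939], [0.0000, 0.7878], [-0.7071, 0.3939], [0.0000, -0.2626]], R = [[2.8284, 0.7071], [0.0000, 3.8079]]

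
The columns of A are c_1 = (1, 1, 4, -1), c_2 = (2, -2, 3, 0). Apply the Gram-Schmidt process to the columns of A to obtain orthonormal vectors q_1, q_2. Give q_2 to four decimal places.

q_2 = (0.4458, -0.8574, 0.1543, 0.2058)

c_1 = (1, 1, 4, -1); ‖c_1‖ = 4.3589, so q_1 = (0.2294, 0.2294, 0.9177, -0.2294).
q_1·c_2 = 0.2294·2 + 0.2294·(-2) + 0.9177·3 + (-0.2294)·0 = 2.7530.
u_2 = c_2 − 2.7530·q_1 = (1.3684, -2.6316, 0.4737, 0.6316).
‖u_2‖ = 3.0694, so q_2 = (0.4458, -0.8574, 0.1543, 0.2058).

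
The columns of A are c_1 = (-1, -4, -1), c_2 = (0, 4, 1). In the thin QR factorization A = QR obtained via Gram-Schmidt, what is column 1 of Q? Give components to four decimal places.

q_1 = (-0.2357, -0.9428, -0.2357)

c_1 = (-1, -4, -1); ‖c_1‖ = 4.2426, so q_1 = (-0.2357, -0.9428, -0.2357).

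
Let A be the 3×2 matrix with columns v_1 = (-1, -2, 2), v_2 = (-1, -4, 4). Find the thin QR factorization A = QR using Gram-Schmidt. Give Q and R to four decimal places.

Q = [[-0.3333, 0.9428], [-0.6667, -0.2357], [0.6667, 0.2357]], R = [[3.0000, 5.6667], [0.0000, 0.9428]]

v_1 = (-1, -2, 2); ‖v_1‖ = 3.0000, so q_1 = (-0.3333, -0.6667, 0.6667).
q_1·v_2 = (-0.3333)·(-1) + (-0.6667)·(-4) + 0.6667·4 = 5.6667.
u_2 = v_2 − 5.6667·q_1 = (0.8889, -0.2222, 0.2222).
‖u_2‖ = 0.9428, so q_2 = (0.9428, -0.2357, 0.2357).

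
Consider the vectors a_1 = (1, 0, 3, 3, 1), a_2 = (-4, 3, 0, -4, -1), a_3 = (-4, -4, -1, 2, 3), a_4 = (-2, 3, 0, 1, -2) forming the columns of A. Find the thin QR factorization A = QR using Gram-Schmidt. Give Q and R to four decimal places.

Q = [[0.2236, -0.6001, -0.7032, -0.2759], [0.0000, 0.5716, -0.5115, 0.3349], [0.6708, 0.4858, -0.1210, -0.3947], [0.6708, -0.2763, 0.2124, 0.6484], [0.2236, -0.0286, 0.4291, -0.4853]], R = [[4.4721, -3.8013, 0.4472, -0.2236], [0.0000, 5.2488, -1.0098, 2.6958], [0.0000, 0.0000, 6.6918, -0.7738], [0.0000, 0.0000, 0.0000, 3.1755]]

a_1 = (1, 0, 3, 3, 1); ‖a_1‖ = 4.4721, so q_1 = (0.2236, 0.0000, 0.6708, 0.6708, 0.2236).
q_1·a_2 = 0.2236·(-4) + 0.0000·3 + 0.6708·0 + 0.6708·(-4) + 0.2236·(-1) = -3.8013.
u_2 = a_2 + 3.8013·q_1 = (-3.1500, 3.0000, 2.5500, -1.4500, -0.1500).
‖u_2‖ = 5.2488, so q_2 = (-0.6001, 0.5716, 0.4858, -0.2763, -0.0286).
q_1·a_3 = 0.2236·(-4) + 0.0000·(-4) + 0.6708·(-1) + 0.6708·2 + 0.2236·3 = 0.4472; q_2·a_3 = (-0.6001)·(-4) + 0.5716·(-4) + 0.4858·(-1) + (-0.2763)·2 + (-0.0286)·3 = -1.0098.
u_3 = a_3 − 0.4472·q_1 + 1.0098·q_2 = (-4.7060, -3.4229, -0.8094, 1.4211, 2.8711).
‖u_3‖ = 6.6918, so q_3 = (-0.7032, -0.5115, -0.1210, 0.2124, 0.4291).
q_1·a_4 = 0.2236·(-2) + 0.0000·3 + 0.6708·0 + 0.6708·1 + 0.2236·(-2) = -0.2236; q_2·a_4 = (-0.6001)·(-2) + 0.5716·3 + 0.4858·0 + (-0.2763)·1 + (-0.0286)·(-2) = 2.6958; q_3·a_4 = (-0.7032)·(-2) + (-0.5115)·3 + (-0.1210)·0 + 0.2124·1 + 0.4291·(-2) = -0.7738.
u_4 = a_4 + 0.2236·q_1 − 2.6958·q_2 + 0.7738·q_3 = (-0.8763, 1.0634, -1.2533, 2.0591, -1.5410).
‖u_4‖ = 3.1755, so q_4 = (-0.2759, 0.3349, -0.3947, 0.6484, -0.4853).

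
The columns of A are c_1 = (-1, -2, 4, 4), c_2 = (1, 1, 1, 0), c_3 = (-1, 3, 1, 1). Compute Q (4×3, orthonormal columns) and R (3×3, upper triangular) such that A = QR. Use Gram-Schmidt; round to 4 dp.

Q = [[-0.1644, 0.5956, -0.6464], [-0.3288, 0.6113, 0.7134], [0.6576, 0.5173, -0.0671], [0.6576, -0.0627, 0.2622]], R = [[6.0828, 0.1644, 0.4932], [0.0000, 1.7242, 1.6929], [0.0000, 0.0000, 2.9818]]

c_1 = (-1, -2, 4, 4); ‖c_1‖ = 6.0828, so e_1 = (-0.1644, -0.3288, 0.6576, 0.6576).
e_1·c_2 = (-0.1644)·1 + (-0.3288)·1 + 0.6576·1 + 0.6576·0 = 0.1644.
u_2 = c_2 − 0.1644·e_1 = (1.0270, 1.0541, 0.8919, -0.1081).
‖u_2‖ = 1.7242, so e_2 = (0.5956, 0.6113, 0.5173, -0.0627).
e_1·c_3 = (-0.1644)·(-1) + (-0.3288)·3 + 0.6576·1 + 0.6576·1 = 0.4932; e_2·c_3 = 0.5956·(-1) + 0.6113·3 + 0.5173·1 + (-0.0627)·1 = 1.6929.
u_3 = c_3 − 0.4932·e_1 − 1.6929·e_2 = (-1.9273, 2.1273, -0.2000, 0.7818).
‖u_3‖ = 2.9818, so e_3 = (-0.6464, 0.7134, -0.0671, 0.2622).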